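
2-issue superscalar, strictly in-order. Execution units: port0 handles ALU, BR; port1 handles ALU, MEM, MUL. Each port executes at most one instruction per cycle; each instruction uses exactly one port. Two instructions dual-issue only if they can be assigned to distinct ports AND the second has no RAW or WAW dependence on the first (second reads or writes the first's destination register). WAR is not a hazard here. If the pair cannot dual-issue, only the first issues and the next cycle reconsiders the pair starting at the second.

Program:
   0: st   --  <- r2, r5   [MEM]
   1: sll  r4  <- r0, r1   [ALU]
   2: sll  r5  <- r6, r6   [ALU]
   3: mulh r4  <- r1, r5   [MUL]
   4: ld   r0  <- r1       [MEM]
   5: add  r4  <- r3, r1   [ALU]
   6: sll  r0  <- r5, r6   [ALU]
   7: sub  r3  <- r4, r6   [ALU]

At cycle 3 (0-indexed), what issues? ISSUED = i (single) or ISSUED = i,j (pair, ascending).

0. st sll @i0+i1  | 2-wide
1. sll @i2  | RAW r5
2. mulh @i3  | no-port MUL/MEM
3. ld add @i4+i5  | 2-wide
4. sll sub @i6+i7  | 2-wide

ISSUED = 4,5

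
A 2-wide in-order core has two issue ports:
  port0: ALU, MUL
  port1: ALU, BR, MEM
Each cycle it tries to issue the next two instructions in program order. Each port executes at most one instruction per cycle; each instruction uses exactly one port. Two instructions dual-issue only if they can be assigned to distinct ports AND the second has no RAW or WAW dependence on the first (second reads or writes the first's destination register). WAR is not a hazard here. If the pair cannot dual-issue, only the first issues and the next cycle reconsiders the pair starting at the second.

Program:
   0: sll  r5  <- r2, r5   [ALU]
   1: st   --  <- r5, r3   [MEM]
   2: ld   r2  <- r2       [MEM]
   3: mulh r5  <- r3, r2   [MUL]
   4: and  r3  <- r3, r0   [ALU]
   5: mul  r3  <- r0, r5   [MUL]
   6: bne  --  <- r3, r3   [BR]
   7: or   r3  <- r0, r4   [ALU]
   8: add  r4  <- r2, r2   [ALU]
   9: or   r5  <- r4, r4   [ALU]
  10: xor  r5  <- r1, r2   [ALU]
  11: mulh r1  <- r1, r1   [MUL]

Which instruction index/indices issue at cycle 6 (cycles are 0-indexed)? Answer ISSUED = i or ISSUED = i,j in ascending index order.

[0] i0  sll.ALU  -- RAW r5
[1] i1  st.MEM  -- no-port MEM/MEM
[2] i2  ld.MEM  -- RAW r2
[3] i3/i4  mulh.MUL+and.ALU  -- dual
[4] i5  mul.MUL  -- RAW r3
[5] i6/i7  bne.BR+or.ALU  -- dual
[6] i8  add.ALU  -- RAW r4
[7] i9  or.ALU  -- WAW r5
[8] i10/i11  xor.ALU+mulh.MUL  -- dual

ISSUED = 8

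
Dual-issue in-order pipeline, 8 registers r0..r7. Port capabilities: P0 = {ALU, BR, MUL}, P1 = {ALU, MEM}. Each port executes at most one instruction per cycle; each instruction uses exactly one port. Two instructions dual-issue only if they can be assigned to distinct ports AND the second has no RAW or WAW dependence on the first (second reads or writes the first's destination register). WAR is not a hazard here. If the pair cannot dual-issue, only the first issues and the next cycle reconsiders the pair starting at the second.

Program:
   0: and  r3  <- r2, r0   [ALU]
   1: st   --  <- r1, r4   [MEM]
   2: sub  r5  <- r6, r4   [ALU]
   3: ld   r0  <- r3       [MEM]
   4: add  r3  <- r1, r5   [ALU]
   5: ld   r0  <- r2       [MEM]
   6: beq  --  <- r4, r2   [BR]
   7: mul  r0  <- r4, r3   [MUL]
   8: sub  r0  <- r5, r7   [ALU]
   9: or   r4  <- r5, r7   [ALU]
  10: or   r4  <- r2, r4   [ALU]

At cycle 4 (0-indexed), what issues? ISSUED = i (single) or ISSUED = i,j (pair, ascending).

[0] i0&i1  and+st  -- 2-wide
[1] i2&i3  sub+ld  -- 2-wide
[2] i4&i5  add+ld  -- 2-wide
[3] i6  beq  -- no-port BR/MUL
[4] i7  mul  -- WAW r0
[5] i8&i9  sub+or  -- 2-wide
[6] i10  or  -- tail

ISSUED = 7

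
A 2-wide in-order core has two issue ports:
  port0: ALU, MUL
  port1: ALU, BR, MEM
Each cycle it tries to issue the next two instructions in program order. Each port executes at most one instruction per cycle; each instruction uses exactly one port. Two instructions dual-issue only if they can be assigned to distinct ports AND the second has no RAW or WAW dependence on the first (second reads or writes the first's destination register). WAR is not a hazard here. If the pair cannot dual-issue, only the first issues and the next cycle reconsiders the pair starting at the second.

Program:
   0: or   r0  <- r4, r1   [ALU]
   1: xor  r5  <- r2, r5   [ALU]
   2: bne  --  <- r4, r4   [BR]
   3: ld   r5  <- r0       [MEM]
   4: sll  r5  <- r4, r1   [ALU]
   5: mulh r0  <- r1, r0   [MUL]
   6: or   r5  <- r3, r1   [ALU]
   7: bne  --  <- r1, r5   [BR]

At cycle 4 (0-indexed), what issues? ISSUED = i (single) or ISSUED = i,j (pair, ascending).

ISSUED = 6

#0 head=0: or.ALU xor.ALU i0&i1 dual
#1 head=2: bne.BR i2 no-port BR/MEM
#2 head=3: ld.MEM i3 WAW r5
#3 head=4: sll.ALU mulh.MUL i4&i5 dual
#4 head=6: or.ALU i6 RAW r5
#5 head=7: bne.BR i7 tail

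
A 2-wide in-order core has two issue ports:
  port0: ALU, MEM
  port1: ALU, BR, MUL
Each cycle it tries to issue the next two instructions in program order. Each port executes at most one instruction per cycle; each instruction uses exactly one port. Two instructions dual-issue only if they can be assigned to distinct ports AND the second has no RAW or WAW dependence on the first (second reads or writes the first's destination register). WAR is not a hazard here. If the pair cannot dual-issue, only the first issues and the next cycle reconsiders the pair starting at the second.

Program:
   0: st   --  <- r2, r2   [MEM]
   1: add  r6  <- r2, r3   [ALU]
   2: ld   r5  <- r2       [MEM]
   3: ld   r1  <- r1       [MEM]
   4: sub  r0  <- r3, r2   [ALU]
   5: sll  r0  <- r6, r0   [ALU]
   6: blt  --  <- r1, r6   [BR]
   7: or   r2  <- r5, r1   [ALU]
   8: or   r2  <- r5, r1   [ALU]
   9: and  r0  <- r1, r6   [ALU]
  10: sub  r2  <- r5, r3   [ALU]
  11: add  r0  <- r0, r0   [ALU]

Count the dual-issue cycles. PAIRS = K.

PAIRS = 5

0. st.MEM+add.ALU @i0/i1  | pair
1. ld.MEM @i2  | no-port MEM/MEM
2. ld.MEM+sub.ALU @i3/i4  | pair
3. sll.ALU+blt.BR @i5/i6  | pair
4. or.ALU @i7  | WAW r2
5. or.ALU+and.ALU @i8/i9  | pair
6. sub.ALU+add.ALU @i10/i11  | pair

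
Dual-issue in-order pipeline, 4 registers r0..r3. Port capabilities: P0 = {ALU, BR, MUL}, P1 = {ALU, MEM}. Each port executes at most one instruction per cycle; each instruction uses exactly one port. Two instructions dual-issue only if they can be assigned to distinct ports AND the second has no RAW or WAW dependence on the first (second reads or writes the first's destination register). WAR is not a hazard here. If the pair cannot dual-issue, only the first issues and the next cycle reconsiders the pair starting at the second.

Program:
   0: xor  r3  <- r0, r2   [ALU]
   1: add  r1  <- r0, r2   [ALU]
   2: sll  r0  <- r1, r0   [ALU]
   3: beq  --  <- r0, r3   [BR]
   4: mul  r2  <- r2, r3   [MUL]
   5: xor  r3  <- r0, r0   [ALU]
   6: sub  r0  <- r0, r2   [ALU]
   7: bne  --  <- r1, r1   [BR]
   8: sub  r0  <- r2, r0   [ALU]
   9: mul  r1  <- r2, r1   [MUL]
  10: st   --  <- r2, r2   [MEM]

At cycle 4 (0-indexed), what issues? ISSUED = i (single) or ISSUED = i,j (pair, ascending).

[0] i0/i1  xor+add  -- dual
[1] i2  sll  -- RAW r0
[2] i3  beq  -- no-port BR/MUL
[3] i4/i5  mul+xor  -- dual
[4] i6/i7  sub+bne  -- dual
[5] i8/i9  sub+mul  -- dual
[6] i10  st  -- tail

ISSUED = 6,7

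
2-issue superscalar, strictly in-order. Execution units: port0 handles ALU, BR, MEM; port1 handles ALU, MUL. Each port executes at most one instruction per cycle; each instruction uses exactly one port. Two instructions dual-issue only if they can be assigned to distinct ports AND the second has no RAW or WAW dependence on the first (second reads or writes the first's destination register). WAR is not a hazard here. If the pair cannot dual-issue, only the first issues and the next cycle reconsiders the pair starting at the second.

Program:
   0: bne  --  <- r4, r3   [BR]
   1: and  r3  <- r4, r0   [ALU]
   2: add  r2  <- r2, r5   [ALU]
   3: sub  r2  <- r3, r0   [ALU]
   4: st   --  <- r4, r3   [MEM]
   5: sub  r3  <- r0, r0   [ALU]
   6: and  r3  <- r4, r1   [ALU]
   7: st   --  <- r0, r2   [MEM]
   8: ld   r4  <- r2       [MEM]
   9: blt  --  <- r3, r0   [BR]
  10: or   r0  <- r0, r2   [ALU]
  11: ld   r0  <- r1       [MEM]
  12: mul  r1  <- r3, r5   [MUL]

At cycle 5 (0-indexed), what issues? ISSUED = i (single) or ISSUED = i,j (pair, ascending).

ISSUED = 8

0. bne.BR/and.ALU @i0&i1  | dual
1. add.ALU @i2  | WAW r2
2. sub.ALU/st.MEM @i3&i4  | dual
3. sub.ALU @i5  | WAW r3
4. and.ALU/st.MEM @i6&i7  | dual
5. ld.MEM @i8  | no-port MEM/BR
6. blt.BR/or.ALU @i9&i10  | dual
7. ld.MEM/mul.MUL @i11&i12  | dual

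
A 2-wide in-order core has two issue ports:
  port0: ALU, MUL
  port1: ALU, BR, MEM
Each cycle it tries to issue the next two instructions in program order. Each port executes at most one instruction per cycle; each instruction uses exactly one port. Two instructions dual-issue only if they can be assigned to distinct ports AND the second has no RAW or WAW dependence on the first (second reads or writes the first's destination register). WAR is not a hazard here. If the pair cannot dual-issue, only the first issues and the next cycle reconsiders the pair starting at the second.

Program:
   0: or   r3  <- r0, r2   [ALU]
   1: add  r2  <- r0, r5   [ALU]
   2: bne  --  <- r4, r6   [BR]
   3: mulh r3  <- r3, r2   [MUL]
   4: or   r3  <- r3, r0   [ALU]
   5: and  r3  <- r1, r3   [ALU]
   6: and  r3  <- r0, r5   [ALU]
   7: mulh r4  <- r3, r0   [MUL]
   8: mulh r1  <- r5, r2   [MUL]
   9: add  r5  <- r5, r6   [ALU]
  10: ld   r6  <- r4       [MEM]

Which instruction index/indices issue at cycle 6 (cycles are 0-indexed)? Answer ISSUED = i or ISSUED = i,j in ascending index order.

c0: i0/i1 or+add  2-wide
c1: i2/i3 bne+mulh  2-wide
c2: i4 or  RAW+WAW r3
c3: i5 and  WAW r3
c4: i6 and  RAW r3
c5: i7 mulh  no-port MUL/MUL
c6: i8/i9 mulh+add  2-wide
c7: i10 ld  tail

ISSUED = 8,9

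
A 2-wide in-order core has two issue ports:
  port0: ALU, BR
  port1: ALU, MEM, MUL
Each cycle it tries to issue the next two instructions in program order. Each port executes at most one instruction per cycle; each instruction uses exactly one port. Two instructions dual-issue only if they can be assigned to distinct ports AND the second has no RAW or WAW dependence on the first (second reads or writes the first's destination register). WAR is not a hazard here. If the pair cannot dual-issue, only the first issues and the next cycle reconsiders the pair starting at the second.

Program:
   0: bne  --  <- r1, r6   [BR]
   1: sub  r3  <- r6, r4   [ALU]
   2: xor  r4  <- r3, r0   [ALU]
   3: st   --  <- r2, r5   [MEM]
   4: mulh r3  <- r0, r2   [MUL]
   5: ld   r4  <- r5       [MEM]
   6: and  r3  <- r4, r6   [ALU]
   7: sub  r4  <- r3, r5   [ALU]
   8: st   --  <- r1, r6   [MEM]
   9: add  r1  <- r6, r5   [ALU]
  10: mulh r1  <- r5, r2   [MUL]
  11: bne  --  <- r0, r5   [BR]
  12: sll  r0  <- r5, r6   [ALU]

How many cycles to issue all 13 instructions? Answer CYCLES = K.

  cy0 -> i0+i1 (bne/sub) pair
  cy1 -> i2+i3 (xor/st) pair
  cy2 -> i4 (mulh) no-port MUL/MEM
  cy3 -> i5 (ld) RAW r4
  cy4 -> i6 (and) RAW r3
  cy5 -> i7+i8 (sub/st) pair
  cy6 -> i9 (add) WAW r1
  cy7 -> i10+i11 (mulh/bne) pair
  cy8 -> i12 (sll) tail

CYCLES = 9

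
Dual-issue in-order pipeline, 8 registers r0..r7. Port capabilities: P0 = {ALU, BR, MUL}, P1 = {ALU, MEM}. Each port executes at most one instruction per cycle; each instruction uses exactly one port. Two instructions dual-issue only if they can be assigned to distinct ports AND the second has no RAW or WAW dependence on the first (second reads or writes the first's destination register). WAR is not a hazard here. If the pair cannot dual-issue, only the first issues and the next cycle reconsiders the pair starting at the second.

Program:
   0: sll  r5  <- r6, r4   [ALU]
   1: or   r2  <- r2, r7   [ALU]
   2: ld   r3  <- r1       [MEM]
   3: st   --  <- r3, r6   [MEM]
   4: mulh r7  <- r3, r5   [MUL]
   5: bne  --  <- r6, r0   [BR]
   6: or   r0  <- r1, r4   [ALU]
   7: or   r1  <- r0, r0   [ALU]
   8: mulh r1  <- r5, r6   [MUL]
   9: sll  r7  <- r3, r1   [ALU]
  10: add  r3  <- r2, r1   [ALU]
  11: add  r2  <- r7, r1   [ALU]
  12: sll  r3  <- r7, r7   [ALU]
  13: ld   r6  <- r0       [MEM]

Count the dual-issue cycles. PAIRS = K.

PAIRS = 5

  cy0 -> i0+i1 (sll/or) dual
  cy1 -> i2 (ld) no-port MEM/MEM
  cy2 -> i3+i4 (st/mulh) dual
  cy3 -> i5+i6 (bne/or) dual
  cy4 -> i7 (or) WAW r1
  cy5 -> i8 (mulh) RAW r1
  cy6 -> i9+i10 (sll/add) dual
  cy7 -> i11+i12 (add/sll) dual
  cy8 -> i13 (ld) tail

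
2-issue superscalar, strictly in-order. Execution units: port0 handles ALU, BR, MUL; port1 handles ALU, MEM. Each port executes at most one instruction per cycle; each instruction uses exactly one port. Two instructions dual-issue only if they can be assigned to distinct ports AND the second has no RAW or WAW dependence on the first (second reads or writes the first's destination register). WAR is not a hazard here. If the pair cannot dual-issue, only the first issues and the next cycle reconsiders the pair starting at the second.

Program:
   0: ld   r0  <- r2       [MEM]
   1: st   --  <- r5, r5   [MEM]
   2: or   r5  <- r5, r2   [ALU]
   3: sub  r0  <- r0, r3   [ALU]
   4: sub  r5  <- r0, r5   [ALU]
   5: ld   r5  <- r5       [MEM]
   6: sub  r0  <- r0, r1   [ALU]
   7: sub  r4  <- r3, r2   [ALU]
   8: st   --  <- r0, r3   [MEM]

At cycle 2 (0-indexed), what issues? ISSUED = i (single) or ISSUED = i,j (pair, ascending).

ISSUED = 3

t=0 i0:ld ; no-port MEM/MEM
t=1 i1,i2:st;or ; pair
t=2 i3:sub ; RAW r0
t=3 i4:sub ; RAW+WAW r5
t=4 i5,i6:ld;sub ; pair
t=5 i7,i8:sub;st ; pair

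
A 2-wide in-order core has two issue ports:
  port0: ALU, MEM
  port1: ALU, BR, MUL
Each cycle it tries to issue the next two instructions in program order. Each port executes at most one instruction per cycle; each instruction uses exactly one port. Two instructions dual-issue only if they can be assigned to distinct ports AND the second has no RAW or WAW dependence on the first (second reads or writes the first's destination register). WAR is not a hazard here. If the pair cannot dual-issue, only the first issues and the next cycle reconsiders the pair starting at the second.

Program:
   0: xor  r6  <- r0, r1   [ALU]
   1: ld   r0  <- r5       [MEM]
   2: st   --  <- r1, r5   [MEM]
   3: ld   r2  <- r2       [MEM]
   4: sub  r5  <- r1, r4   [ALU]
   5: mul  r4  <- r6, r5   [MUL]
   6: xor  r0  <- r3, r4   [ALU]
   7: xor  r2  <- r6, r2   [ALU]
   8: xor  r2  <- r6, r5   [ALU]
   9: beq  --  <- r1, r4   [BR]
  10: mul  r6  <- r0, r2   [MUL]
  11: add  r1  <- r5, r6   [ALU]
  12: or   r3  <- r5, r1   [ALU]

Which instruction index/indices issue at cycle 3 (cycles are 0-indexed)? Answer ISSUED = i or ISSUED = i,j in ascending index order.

ISSUED = 5

[0] i0&i1  xor/ld  -- dual
[1] i2  st  -- no-port MEM/MEM
[2] i3&i4  ld/sub  -- dual
[3] i5  mul  -- RAW r4
[4] i6&i7  xor/xor  -- dual
[5] i8&i9  xor/beq  -- dual
[6] i10  mul  -- RAW r6
[7] i11  add  -- RAW r1
[8] i12  or  -- tail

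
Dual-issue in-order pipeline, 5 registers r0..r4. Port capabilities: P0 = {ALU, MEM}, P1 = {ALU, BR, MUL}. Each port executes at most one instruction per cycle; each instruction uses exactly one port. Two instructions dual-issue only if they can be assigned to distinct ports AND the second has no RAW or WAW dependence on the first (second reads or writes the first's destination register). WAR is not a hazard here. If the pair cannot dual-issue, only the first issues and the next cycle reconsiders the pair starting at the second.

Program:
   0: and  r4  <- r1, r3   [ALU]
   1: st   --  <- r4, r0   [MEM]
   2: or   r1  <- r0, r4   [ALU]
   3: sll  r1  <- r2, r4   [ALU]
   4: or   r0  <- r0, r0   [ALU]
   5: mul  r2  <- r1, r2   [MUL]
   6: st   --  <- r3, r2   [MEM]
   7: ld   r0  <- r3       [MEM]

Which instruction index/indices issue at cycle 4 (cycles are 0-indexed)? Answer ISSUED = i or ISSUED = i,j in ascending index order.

#0 head=0: and i0 RAW r4
#1 head=1: st/or i1&i2 dual
#2 head=3: sll/or i3&i4 dual
#3 head=5: mul i5 RAW r2
#4 head=6: st i6 no-port MEM/MEM
#5 head=7: ld i7 tail

ISSUED = 6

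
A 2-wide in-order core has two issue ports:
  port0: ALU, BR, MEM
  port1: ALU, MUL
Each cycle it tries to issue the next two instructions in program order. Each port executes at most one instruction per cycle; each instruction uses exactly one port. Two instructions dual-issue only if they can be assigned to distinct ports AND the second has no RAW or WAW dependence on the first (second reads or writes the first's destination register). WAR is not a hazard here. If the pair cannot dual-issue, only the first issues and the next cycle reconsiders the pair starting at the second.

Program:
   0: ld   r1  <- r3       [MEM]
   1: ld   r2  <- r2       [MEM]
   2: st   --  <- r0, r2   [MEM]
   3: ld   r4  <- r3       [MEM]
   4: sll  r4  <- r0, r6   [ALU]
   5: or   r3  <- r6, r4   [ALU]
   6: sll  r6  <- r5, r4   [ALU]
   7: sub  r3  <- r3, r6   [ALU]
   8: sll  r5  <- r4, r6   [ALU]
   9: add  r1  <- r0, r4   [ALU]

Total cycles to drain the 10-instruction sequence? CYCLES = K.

c0: i0 ld  no-port MEM/MEM
c1: i1 ld  no-port MEM/MEM
c2: i2 st  no-port MEM/MEM
c3: i3 ld  WAW r4
c4: i4 sll  RAW r4
c5: i5+i6 or;sll  2-wide
c6: i7+i8 sub;sll  2-wide
c7: i9 add  tail

CYCLES = 8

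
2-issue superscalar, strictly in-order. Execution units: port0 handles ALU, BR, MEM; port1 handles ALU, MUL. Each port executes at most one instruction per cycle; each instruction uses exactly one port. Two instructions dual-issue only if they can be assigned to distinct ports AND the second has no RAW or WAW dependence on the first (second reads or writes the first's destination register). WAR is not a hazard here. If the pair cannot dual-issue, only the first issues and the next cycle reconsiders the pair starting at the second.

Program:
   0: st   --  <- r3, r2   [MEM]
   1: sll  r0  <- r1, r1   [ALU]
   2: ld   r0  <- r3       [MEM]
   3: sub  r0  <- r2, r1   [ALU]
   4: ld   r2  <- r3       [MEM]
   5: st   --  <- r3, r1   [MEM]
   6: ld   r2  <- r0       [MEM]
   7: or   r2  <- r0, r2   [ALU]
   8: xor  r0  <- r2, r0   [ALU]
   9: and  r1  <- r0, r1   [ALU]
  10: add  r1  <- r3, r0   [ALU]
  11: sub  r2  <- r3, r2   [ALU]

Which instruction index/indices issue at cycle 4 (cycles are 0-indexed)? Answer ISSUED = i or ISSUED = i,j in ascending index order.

  cy0 -> i0&i1 (st/sll) 2-wide
  cy1 -> i2 (ld) WAW r0
  cy2 -> i3&i4 (sub/ld) 2-wide
  cy3 -> i5 (st) no-port MEM/MEM
  cy4 -> i6 (ld) RAW+WAW r2
  cy5 -> i7 (or) RAW r2
  cy6 -> i8 (xor) RAW r0
  cy7 -> i9 (and) WAW r1
  cy8 -> i10&i11 (add/sub) 2-wide

ISSUED = 6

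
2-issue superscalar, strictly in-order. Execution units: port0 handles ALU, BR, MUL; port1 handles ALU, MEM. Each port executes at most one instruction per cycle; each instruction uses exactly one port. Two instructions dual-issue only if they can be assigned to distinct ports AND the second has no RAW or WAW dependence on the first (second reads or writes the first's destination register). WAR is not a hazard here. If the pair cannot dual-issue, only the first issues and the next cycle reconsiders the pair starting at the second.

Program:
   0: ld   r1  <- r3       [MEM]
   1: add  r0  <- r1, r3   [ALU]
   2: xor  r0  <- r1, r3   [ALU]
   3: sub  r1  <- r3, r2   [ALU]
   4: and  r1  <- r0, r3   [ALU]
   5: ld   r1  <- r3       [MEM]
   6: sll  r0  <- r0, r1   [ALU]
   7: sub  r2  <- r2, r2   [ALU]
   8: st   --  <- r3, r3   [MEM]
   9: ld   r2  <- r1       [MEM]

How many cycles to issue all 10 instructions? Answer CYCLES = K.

CYCLES = 8

0. ld.MEM @i0  | RAW r1
1. add.ALU @i1  | WAW r0
2. xor.ALU sub.ALU @i2&i3  | dual
3. and.ALU @i4  | WAW r1
4. ld.MEM @i5  | RAW r1
5. sll.ALU sub.ALU @i6&i7  | dual
6. st.MEM @i8  | no-port MEM/MEM
7. ld.MEM @i9  | tail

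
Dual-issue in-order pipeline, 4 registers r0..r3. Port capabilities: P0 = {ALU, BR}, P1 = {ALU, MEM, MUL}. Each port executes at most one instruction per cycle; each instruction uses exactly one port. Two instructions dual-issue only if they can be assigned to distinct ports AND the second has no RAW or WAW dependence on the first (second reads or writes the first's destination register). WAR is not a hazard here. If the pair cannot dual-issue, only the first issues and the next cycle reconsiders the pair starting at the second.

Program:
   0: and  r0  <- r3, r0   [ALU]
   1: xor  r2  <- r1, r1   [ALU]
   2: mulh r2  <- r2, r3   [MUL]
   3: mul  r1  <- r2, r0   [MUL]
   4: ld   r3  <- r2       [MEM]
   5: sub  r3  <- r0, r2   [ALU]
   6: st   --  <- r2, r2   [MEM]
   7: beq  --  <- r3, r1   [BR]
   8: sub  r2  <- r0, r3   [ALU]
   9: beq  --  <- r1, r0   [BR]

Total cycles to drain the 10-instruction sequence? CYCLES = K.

  cy0 -> i0+i1 (and;xor) dual
  cy1 -> i2 (mulh) no-port MUL/MUL
  cy2 -> i3 (mul) no-port MUL/MEM
  cy3 -> i4 (ld) WAW r3
  cy4 -> i5+i6 (sub;st) dual
  cy5 -> i7+i8 (beq;sub) dual
  cy6 -> i9 (beq) tail

CYCLES = 7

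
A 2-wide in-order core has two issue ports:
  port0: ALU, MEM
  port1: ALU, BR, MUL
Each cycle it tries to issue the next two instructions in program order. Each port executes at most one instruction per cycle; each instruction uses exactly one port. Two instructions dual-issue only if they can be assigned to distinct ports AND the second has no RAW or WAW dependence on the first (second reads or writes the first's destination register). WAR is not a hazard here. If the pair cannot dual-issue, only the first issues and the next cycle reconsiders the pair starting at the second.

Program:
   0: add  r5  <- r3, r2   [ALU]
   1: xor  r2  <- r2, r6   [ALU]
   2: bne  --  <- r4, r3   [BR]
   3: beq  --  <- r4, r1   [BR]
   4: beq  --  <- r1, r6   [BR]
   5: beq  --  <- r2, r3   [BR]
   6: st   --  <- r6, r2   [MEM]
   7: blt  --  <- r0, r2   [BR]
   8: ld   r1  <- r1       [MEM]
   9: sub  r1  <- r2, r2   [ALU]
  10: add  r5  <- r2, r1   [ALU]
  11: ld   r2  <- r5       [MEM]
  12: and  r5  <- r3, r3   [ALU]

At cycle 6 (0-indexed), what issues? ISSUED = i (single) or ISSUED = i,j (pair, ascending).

0. add/xor @i0+i1  | dual
1. bne @i2  | no-port BR/BR
2. beq @i3  | no-port BR/BR
3. beq @i4  | no-port BR/BR
4. beq/st @i5+i6  | dual
5. blt/ld @i7+i8  | dual
6. sub @i9  | RAW r1
7. add @i10  | RAW r5
8. ld/and @i11+i12  | dual

ISSUED = 9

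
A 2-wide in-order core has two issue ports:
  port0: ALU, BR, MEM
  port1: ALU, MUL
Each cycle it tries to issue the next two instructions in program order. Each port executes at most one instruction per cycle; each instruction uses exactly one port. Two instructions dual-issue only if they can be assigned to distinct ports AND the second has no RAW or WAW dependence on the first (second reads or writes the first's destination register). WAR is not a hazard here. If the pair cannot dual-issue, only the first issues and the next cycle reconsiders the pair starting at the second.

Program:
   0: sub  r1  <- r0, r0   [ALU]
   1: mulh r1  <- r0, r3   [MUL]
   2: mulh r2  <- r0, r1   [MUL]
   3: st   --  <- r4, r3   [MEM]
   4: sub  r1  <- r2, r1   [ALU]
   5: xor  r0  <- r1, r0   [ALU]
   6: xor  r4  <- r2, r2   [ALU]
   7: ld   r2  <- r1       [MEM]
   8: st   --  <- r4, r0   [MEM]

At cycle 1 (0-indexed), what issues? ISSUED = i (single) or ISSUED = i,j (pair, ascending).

ISSUED = 1

t=0 i0:sub ; WAW r1
t=1 i1:mulh ; no-port MUL/MUL
t=2 i2,i3:mulh;st ; dual
t=3 i4:sub ; RAW r1
t=4 i5,i6:xor;xor ; dual
t=5 i7:ld ; no-port MEM/MEM
t=6 i8:st ; tail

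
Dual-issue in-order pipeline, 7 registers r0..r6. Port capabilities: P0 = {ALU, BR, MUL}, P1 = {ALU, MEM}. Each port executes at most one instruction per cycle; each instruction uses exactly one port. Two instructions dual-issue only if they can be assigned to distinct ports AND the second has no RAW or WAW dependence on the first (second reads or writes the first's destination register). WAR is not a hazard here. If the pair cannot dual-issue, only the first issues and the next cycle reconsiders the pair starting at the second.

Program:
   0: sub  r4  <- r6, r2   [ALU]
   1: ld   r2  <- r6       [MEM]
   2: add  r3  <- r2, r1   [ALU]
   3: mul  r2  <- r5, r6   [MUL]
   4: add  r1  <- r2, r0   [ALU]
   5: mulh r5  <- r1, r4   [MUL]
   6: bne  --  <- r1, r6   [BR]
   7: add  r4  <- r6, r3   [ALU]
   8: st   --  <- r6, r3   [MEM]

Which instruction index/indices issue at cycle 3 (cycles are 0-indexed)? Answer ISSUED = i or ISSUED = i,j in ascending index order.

ISSUED = 5

0. sub.ALU/ld.MEM @i0&i1  | 2-wide
1. add.ALU/mul.MUL @i2&i3  | 2-wide
2. add.ALU @i4  | RAW r1
3. mulh.MUL @i5  | no-port MUL/BR
4. bne.BR/add.ALU @i6&i7  | 2-wide
5. st.MEM @i8  | tail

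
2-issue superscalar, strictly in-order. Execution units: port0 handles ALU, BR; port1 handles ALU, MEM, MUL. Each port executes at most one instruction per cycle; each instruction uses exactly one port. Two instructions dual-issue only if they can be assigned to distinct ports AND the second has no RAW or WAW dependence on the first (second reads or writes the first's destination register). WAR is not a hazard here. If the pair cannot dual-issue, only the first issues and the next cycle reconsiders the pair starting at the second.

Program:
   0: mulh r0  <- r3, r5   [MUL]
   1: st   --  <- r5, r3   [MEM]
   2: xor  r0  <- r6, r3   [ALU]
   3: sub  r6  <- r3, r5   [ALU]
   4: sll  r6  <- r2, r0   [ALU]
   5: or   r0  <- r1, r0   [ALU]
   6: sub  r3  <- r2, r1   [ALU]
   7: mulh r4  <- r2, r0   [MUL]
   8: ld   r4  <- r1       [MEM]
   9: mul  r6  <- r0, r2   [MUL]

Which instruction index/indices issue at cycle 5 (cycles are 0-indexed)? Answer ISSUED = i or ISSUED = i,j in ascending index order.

ISSUED = 8

#0 head=0: mulh.MUL i0 no-port MUL/MEM
#1 head=1: st.MEM/xor.ALU i1,i2 dual
#2 head=3: sub.ALU i3 WAW r6
#3 head=4: sll.ALU/or.ALU i4,i5 dual
#4 head=6: sub.ALU/mulh.MUL i6,i7 dual
#5 head=8: ld.MEM i8 no-port MEM/MUL
#6 head=9: mul.MUL i9 tail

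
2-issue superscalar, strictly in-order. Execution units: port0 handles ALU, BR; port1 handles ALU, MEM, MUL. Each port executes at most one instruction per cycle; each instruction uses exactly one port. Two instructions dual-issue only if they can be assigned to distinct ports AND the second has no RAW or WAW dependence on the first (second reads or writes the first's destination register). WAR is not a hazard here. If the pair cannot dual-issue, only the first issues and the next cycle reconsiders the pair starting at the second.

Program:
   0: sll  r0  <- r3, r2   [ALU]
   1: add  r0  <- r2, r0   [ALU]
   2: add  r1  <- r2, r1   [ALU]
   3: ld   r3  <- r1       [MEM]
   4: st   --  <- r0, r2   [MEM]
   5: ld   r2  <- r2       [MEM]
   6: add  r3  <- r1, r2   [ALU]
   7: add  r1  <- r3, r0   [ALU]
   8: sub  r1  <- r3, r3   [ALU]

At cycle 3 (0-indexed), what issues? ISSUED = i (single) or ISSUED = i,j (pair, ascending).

  cy0 -> i0 (sll.ALU) RAW+WAW r0
  cy1 -> i1+i2 (add.ALU add.ALU) dual
  cy2 -> i3 (ld.MEM) no-port MEM/MEM
  cy3 -> i4 (st.MEM) no-port MEM/MEM
  cy4 -> i5 (ld.MEM) RAW r2
  cy5 -> i6 (add.ALU) RAW r3
  cy6 -> i7 (add.ALU) WAW r1
  cy7 -> i8 (sub.ALU) tail

ISSUED = 4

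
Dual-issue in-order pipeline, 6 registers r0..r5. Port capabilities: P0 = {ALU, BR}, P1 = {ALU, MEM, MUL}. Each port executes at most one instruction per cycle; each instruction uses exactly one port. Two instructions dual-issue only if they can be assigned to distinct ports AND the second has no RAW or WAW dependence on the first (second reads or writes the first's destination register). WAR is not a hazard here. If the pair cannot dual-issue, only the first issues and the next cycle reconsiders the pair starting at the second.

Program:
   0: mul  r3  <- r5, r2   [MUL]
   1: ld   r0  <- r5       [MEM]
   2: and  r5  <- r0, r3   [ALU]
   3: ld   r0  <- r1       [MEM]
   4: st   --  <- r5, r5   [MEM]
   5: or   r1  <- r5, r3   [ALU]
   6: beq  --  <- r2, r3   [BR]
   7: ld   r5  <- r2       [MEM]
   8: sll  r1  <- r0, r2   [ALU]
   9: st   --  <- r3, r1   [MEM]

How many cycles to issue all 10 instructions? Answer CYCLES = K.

CYCLES = 7

t=0 i0:mul ; no-port MUL/MEM
t=1 i1:ld ; RAW r0
t=2 i2,i3:and;ld ; dual
t=3 i4,i5:st;or ; dual
t=4 i6,i7:beq;ld ; dual
t=5 i8:sll ; RAW r1
t=6 i9:st ; tail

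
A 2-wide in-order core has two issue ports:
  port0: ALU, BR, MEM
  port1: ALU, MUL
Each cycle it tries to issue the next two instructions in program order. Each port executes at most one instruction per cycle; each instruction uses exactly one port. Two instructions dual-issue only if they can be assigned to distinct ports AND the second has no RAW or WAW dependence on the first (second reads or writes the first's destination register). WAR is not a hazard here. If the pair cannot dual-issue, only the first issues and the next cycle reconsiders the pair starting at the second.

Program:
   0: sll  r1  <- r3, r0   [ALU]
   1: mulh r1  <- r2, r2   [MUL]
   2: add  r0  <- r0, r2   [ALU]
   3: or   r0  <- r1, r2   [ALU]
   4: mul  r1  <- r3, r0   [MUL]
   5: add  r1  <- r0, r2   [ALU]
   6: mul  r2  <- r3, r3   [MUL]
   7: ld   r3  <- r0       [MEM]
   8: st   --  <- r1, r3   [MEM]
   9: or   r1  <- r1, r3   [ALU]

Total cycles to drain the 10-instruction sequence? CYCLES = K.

0. sll @i0  | WAW r1
1. mulh add @i1,i2  | pair
2. or @i3  | RAW r0
3. mul @i4  | WAW r1
4. add mul @i5,i6  | pair
5. ld @i7  | no-port MEM/MEM
6. st or @i8,i9  | pair

CYCLES = 7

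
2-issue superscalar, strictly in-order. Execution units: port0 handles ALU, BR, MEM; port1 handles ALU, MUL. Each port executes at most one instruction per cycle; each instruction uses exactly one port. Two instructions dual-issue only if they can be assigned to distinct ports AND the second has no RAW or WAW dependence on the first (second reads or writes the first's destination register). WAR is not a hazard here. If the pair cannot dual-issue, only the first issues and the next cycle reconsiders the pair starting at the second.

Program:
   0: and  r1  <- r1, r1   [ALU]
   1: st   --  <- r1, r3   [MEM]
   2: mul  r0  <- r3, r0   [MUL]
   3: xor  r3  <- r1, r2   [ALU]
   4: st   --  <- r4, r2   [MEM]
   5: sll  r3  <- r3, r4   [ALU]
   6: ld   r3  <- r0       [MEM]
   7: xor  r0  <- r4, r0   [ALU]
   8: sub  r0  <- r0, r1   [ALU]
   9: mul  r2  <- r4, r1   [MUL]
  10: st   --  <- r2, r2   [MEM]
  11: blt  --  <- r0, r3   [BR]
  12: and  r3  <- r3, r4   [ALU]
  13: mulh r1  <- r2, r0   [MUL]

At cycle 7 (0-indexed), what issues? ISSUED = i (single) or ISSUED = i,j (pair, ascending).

[0] i0  and.ALU  -- RAW r1
[1] i1+i2  st.MEM/mul.MUL  -- pair
[2] i3+i4  xor.ALU/st.MEM  -- pair
[3] i5  sll.ALU  -- WAW r3
[4] i6+i7  ld.MEM/xor.ALU  -- pair
[5] i8+i9  sub.ALU/mul.MUL  -- pair
[6] i10  st.MEM  -- no-port MEM/BR
[7] i11+i12  blt.BR/and.ALU  -- pair
[8] i13  mulh.MUL  -- tail

ISSUED = 11,12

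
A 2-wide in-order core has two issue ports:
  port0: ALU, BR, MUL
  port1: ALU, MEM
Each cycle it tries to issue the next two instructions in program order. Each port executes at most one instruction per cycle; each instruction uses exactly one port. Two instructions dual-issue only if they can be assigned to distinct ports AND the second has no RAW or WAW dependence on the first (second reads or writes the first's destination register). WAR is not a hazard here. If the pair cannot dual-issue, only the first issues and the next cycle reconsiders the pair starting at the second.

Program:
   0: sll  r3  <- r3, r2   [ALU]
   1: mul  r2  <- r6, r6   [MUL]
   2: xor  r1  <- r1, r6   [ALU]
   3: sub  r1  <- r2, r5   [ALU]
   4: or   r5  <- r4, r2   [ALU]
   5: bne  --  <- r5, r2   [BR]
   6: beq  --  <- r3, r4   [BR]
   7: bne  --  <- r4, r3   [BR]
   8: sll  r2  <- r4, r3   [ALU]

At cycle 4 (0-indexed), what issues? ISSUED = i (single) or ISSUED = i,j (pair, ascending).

ISSUED = 6

  cy0 -> i0&i1 (sll/mul) dual
  cy1 -> i2 (xor) WAW r1
  cy2 -> i3&i4 (sub/or) dual
  cy3 -> i5 (bne) no-port BR/BR
  cy4 -> i6 (beq) no-port BR/BR
  cy5 -> i7&i8 (bne/sll) dual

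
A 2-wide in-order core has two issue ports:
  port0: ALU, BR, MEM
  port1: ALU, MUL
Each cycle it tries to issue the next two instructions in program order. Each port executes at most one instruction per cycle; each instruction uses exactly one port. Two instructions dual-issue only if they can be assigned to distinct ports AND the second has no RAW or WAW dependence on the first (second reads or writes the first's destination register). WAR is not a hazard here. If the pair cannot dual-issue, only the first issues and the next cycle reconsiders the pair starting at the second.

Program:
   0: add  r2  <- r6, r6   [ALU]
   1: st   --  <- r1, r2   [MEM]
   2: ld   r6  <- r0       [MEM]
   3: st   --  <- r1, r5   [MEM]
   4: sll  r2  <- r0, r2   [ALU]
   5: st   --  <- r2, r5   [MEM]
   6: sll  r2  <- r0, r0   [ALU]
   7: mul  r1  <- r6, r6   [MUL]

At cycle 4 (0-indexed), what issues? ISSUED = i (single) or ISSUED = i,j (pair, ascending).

ISSUED = 5,6

t=0 i0:add ; RAW r2
t=1 i1:st ; no-port MEM/MEM
t=2 i2:ld ; no-port MEM/MEM
t=3 i3&i4:st/sll ; 2-wide
t=4 i5&i6:st/sll ; 2-wide
t=5 i7:mul ; tail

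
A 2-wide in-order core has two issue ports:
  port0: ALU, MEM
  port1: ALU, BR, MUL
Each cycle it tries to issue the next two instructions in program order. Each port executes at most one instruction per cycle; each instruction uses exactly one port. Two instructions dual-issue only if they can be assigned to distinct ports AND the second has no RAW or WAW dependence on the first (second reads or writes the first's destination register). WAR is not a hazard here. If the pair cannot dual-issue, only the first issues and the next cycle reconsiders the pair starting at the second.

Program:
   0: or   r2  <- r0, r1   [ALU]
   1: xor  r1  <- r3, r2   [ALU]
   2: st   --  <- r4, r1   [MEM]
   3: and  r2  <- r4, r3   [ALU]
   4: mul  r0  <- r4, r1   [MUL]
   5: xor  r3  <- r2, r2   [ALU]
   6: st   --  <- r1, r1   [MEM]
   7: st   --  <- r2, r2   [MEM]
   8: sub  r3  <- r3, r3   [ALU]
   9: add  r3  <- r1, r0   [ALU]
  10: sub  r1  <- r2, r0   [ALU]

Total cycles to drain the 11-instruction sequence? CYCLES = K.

#0 head=0: or i0 RAW r2
#1 head=1: xor i1 RAW r1
#2 head=2: st and i2&i3 pair
#3 head=4: mul xor i4&i5 pair
#4 head=6: st i6 no-port MEM/MEM
#5 head=7: st sub i7&i8 pair
#6 head=9: add sub i9&i10 pair

CYCLES = 7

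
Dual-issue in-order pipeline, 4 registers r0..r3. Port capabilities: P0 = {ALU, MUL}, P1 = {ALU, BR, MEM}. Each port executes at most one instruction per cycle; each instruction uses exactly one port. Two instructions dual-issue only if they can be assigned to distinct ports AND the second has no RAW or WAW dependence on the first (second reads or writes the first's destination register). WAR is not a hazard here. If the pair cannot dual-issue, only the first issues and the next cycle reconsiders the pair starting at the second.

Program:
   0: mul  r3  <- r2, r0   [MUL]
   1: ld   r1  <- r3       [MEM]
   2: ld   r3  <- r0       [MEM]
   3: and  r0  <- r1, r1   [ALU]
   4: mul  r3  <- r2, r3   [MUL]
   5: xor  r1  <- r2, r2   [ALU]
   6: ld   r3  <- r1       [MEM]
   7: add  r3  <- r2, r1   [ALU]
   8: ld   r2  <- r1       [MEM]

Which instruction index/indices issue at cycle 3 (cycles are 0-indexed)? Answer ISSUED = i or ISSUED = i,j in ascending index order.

c0: i0 mul.MUL  RAW r3
c1: i1 ld.MEM  no-port MEM/MEM
c2: i2+i3 ld.MEM+and.ALU  2-wide
c3: i4+i5 mul.MUL+xor.ALU  2-wide
c4: i6 ld.MEM  WAW r3
c5: i7+i8 add.ALU+ld.MEM  2-wide

ISSUED = 4,5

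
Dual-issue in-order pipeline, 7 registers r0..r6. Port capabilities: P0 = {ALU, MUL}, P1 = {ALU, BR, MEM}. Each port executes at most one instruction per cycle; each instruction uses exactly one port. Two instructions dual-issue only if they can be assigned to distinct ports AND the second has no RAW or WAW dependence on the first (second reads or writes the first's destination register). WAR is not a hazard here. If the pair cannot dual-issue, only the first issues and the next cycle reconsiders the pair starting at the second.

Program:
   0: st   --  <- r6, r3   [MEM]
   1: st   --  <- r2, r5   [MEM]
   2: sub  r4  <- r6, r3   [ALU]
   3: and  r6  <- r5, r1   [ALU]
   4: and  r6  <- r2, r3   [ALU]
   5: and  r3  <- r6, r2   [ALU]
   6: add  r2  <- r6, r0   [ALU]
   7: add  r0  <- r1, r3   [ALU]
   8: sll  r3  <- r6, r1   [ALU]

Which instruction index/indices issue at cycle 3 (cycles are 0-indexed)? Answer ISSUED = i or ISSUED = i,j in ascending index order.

#0 head=0: st i0 no-port MEM/MEM
#1 head=1: st sub i1+i2 2-wide
#2 head=3: and i3 WAW r6
#3 head=4: and i4 RAW r6
#4 head=5: and add i5+i6 2-wide
#5 head=7: add sll i7+i8 2-wide

ISSUED = 4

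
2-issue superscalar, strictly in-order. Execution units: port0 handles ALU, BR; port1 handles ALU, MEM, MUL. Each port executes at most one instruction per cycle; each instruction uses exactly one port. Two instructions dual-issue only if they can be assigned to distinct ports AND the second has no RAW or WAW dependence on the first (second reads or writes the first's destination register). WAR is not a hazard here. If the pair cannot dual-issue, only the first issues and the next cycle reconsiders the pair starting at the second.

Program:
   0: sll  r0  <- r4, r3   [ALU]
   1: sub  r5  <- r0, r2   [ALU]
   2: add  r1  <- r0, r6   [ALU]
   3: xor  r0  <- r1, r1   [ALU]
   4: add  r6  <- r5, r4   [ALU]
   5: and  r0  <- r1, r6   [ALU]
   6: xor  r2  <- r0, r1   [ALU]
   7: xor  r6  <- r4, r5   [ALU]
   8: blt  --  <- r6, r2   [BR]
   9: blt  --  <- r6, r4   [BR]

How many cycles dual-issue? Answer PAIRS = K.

PAIRS = 3

0. sll @i0  | RAW r0
1. sub;add @i1/i2  | 2-wide
2. xor;add @i3/i4  | 2-wide
3. and @i5  | RAW r0
4. xor;xor @i6/i7  | 2-wide
5. blt @i8  | no-port BR/BR
6. blt @i9  | tail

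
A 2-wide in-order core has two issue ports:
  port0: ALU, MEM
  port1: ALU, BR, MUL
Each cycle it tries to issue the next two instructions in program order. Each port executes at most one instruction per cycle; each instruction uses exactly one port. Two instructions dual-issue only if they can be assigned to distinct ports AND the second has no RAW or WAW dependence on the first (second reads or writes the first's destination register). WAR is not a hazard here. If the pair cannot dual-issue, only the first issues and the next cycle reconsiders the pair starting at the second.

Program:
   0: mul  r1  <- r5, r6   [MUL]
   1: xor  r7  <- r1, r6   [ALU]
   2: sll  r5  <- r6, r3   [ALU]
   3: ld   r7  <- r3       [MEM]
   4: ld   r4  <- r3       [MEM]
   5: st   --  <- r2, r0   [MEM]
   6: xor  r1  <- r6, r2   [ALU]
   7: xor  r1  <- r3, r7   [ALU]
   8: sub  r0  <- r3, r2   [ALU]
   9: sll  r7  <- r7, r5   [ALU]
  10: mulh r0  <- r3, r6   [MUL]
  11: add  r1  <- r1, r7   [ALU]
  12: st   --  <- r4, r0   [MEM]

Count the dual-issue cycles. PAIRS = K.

c0: i0 mul.MUL  RAW r1
c1: i1/i2 xor.ALU+sll.ALU  2-wide
c2: i3 ld.MEM  no-port MEM/MEM
c3: i4 ld.MEM  no-port MEM/MEM
c4: i5/i6 st.MEM+xor.ALU  2-wide
c5: i7/i8 xor.ALU+sub.ALU  2-wide
c6: i9/i10 sll.ALU+mulh.MUL  2-wide
c7: i11/i12 add.ALU+st.MEM  2-wide

PAIRS = 5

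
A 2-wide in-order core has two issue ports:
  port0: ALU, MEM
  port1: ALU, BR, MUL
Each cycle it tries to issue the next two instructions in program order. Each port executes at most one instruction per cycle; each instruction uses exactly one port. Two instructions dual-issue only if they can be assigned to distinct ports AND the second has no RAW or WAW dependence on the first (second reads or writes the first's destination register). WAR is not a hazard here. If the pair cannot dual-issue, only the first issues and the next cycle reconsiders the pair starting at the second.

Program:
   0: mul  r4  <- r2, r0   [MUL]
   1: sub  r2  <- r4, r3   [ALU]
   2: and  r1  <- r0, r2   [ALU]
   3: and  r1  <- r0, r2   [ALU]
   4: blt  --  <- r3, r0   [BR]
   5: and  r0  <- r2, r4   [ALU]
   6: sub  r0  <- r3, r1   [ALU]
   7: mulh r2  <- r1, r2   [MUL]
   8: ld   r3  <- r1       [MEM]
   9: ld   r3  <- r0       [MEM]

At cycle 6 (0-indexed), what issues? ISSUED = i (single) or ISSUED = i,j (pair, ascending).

0. mul.MUL @i0  | RAW r4
1. sub.ALU @i1  | RAW r2
2. and.ALU @i2  | WAW r1
3. and.ALU blt.BR @i3/i4  | 2-wide
4. and.ALU @i5  | WAW r0
5. sub.ALU mulh.MUL @i6/i7  | 2-wide
6. ld.MEM @i8  | no-port MEM/MEM
7. ld.MEM @i9  | tail

ISSUED = 8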